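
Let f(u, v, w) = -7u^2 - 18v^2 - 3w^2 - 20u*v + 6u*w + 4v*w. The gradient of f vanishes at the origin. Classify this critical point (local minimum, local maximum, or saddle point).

The Hessian at the origin is H = [[-14, -20, 6], [-20, -36, 4], [6, 4, -6]].
Symmetric row and column elimination reduces H to a congruent diagonal form with pivots -14, -52/7, -8/13.
That gives 3 negative pivots.
H is negative definite, so the origin is a strict local maximum.

local maximum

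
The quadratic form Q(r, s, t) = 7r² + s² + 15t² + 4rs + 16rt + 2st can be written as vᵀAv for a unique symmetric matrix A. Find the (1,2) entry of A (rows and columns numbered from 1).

The coefficient of r·s in Q is 4. For a symmetric A this equals A[1,2] + A[2,1] = 2·A[1,2].
So A[1,2] = 4/2 = 2.

2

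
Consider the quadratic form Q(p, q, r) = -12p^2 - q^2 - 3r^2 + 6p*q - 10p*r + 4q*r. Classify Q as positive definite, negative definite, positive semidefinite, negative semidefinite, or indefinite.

The symmetric matrix is A = [[-12, 3, -5], [3, -1, 2], [-5, 2, -3]].
Congruent diagonalization of A (simultaneous row and column reduction) yields pivots -12, -1/4, 4/3.
That gives 1 positive, 2 negative pivots.
Hence Q is indefinite.

indefinite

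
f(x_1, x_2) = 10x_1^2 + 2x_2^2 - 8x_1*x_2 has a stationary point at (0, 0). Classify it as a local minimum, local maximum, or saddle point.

local minimum

The Hessian at the origin is H = [[20, -8], [-8, 4]].
det H = 20·4 − (-8)² = 16 > 0 and H[1,1] = 20 > 0, so H is positive definite.
Therefore the origin is a local minimum.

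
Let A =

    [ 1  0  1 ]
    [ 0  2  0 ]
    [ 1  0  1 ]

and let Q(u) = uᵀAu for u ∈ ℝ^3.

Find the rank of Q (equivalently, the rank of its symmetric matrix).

Congruent diagonalization of A (simultaneous row and column reduction) yields pivots 1, 2, 0.
Counting signs: 2 positive, 1 zero.
The rank is the number of nonzero pivots: 2.

2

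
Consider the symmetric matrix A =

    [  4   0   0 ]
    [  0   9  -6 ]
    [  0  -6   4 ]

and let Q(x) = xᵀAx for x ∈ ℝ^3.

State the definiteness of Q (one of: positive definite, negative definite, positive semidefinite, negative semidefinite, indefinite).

Row-reducing A symmetrically gives the diagonal entries 4, 9, 0.
So there are 2 positive, 1 zero pivots.
Hence Q is positive semidefinite.

positive semidefinite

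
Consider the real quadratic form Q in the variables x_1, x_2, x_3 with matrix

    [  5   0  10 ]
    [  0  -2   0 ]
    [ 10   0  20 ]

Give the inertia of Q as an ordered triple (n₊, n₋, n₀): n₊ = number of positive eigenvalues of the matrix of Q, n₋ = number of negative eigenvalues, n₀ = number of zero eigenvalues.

Congruent diagonalization of A (simultaneous row and column reduction) yields pivots 5, -2, 0.
That gives 1 positive, 1 negative, 1 zero pivots.

(1, 1, 1)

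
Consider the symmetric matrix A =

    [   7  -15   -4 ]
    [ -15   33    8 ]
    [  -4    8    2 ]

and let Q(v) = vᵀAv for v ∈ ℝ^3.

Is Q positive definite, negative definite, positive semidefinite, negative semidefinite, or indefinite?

indefinite

Applying the same elementary operations to the rows and columns of A produces a congruent diagonal matrix with entries 7, 6/7, -2/3.
So there are 2 positive, 1 negative pivots.
Hence Q is indefinite.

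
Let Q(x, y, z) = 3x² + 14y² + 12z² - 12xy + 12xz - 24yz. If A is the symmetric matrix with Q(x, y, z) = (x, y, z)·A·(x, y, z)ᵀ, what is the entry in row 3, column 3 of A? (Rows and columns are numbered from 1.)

12

The coefficient of z² in Q is 12, and that is exactly A[3,3].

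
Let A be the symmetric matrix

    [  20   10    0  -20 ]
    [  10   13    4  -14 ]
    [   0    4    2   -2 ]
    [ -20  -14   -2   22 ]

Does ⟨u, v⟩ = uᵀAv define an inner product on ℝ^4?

no

Symmetric row and column elimination reduces A to a congruent diagonal form with pivots 20, 8, 0, 0.
Counting signs: 2 positive, 2 zero.
Hence Q is positive semidefinite.
⟨·,·⟩ is an inner product exactly when A is positive definite.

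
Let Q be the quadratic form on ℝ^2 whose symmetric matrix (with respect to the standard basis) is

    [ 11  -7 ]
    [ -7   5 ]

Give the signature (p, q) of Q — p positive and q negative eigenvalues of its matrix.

(2, 0)

Congruent diagonalization of A (simultaneous row and column reduction) yields pivots 11, 6/11.
Counting signs: 2 positive.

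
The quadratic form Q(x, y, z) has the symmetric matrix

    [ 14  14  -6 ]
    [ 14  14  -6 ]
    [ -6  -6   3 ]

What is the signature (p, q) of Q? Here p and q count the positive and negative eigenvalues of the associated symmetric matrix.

Symmetric row and column elimination reduces A to a congruent diagonal form with pivots 14, 0, 3/7.
Counting signs: 2 positive, 1 zero.

(2, 0)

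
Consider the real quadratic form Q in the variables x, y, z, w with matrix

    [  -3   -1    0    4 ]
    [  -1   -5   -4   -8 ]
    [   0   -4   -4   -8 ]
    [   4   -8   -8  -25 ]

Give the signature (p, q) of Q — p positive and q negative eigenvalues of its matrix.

Congruent diagonalization of A (simultaneous row and column reduction) yields pivots -3, -14/3, -4/7, -1.
Counting signs: 4 negative.

(0, 4)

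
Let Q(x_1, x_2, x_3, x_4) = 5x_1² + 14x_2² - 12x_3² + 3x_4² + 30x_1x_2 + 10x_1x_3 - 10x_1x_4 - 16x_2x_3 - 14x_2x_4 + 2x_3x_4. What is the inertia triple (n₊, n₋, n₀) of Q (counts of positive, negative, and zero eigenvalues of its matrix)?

The symmetric matrix is A = [[5, 15, 5, -5], [15, 14, -8, -7], [5, -8, -12, 1], [-5, -7, 1, 3]].
Row-reducing A symmetrically gives the diagonal entries 5, -31, 2/31, 0.
That gives 2 positive, 1 negative, 1 zero pivots.

(2, 1, 1)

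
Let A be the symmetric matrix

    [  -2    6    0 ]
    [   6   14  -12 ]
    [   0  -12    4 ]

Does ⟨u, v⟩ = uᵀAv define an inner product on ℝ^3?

Applying the same elementary operations to the rows and columns of A produces a congruent diagonal matrix with entries -2, 32, -1/2.
So there are 1 positive, 2 negative pivots.
Hence Q is indefinite.
⟨·,·⟩ is an inner product exactly when A is positive definite.

no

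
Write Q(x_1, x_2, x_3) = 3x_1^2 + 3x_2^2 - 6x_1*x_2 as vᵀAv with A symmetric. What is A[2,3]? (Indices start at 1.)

0

The coefficient of x_2·x_3 in Q is 0. For a symmetric A this equals A[2,3] + A[3,2] = 2·A[2,3].
So A[2,3] = 0/2 = 0.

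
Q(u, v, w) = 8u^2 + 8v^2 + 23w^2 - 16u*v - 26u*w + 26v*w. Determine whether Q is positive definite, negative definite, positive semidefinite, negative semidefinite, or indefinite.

The associated matrix is A = [[8, -8, -13], [-8, 8, 13], [-13, 13, 23]].
Symmetric row and column elimination reduces A to a congruent diagonal form with pivots 8, 0, 15/8.
So there are 2 positive, 1 zero pivots.
Hence Q is positive semidefinite.

positive semidefinite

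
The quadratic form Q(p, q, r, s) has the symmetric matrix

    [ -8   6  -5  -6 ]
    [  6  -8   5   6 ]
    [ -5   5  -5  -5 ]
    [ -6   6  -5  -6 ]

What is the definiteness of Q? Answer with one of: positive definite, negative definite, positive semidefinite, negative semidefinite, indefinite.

negative definite

Leading principal minors: Δ_1 = -8, Δ_2 = 28, Δ_3 = -40, Δ_4 = 20.
The signs alternate starting with Δ_1 < 0, so by Sylvester's criterion Q is negative definite.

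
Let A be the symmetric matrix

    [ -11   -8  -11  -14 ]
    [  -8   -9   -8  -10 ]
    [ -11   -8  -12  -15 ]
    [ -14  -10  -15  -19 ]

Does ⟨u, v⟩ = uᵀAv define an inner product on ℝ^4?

Row-reducing A symmetrically gives the diagonal entries -11, -35/11, -1, -6/35.
That gives 4 negative pivots.
Hence Q is negative definite.
⟨·,·⟩ is an inner product exactly when A is positive definite.

no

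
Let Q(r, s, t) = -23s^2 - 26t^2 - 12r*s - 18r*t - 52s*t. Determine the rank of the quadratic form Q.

The symmetric matrix is A = [[0, -6, -9], [-6, -23, -26], [-9, -26, -26]].
Row reduction of A gives 3 nonzero rows, so rank A = 3.

3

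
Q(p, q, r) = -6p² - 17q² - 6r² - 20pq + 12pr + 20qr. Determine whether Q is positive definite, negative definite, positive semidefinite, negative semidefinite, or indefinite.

Write A = [[-6, -10, 6], [-10, -17, 10], [6, 10, -6]].
Row-reducing A symmetrically gives the diagonal entries -6, -1/3, 0.
Counting signs: 2 negative, 1 zero.
Hence Q is negative semidefinite.

negative semidefinite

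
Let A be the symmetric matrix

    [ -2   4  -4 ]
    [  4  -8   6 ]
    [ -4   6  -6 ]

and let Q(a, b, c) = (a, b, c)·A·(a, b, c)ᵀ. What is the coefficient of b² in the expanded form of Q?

-8

The coefficient of b² is the diagonal entry A[2,2] = -8.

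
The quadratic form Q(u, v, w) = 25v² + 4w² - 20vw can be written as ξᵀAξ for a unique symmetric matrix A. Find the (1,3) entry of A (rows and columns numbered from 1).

0

The coefficient of u·w in Q is 0. For a symmetric A this equals A[1,3] + A[3,1] = 2·A[1,3].
So A[1,3] = 0/2 = 0.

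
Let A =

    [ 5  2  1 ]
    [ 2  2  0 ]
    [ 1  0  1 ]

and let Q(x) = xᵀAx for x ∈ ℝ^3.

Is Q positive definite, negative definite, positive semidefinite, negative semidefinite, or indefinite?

Applying the same elementary operations to the rows and columns of A produces a congruent diagonal matrix with entries 5, 6/5, 2/3.
Counting signs: 3 positive.
Hence Q is positive definite.

positive definite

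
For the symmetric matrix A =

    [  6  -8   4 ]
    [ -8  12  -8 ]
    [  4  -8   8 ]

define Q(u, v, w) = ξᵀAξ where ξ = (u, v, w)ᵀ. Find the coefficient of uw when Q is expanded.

The coefficient of uw is A[1,3] + A[3,1] = 2·4 = 8.

8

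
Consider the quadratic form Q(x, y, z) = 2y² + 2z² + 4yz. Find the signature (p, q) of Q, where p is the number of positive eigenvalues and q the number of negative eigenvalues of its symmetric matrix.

The symmetric matrix is A = [[0, 0, 0], [0, 2, 2], [0, 2, 2]].
Row-reducing A symmetrically gives the diagonal entries 0, 2, 0.
So there are 1 positive, 2 zero pivots.

(1, 0)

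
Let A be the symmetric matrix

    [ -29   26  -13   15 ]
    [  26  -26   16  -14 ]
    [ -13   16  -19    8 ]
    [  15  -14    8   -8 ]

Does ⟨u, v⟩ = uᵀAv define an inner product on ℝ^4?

Leading principal minors: Δ_1 = -29, Δ_2 = 78, Δ_3 = -480, Δ_4 = 50.
The signs alternate starting with Δ_1 < 0, so by Sylvester's criterion Q is negative definite.
⟨·,·⟩ is an inner product exactly when A is positive definite.

no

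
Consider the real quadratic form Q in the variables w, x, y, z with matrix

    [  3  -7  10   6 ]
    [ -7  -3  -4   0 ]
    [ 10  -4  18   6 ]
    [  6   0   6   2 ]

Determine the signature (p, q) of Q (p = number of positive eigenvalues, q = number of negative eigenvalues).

Symmetric row and column elimination reduces A to a congruent diagonal form with pivots 3, -58/3, 4, 4/29.
Counting signs: 3 positive, 1 negative.

(3, 1)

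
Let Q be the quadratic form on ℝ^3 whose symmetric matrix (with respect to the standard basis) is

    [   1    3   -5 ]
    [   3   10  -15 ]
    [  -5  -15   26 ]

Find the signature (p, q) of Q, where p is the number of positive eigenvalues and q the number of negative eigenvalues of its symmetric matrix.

(3, 0)

An LDLᵀ factorisation of A has diagonal entries 1, 1, 1.
So there are 3 positive pivots.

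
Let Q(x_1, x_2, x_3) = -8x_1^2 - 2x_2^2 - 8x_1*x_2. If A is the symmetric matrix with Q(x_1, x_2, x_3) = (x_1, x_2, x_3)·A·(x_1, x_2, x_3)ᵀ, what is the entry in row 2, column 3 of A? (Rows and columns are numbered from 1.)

The coefficient of x_2·x_3 in Q is 0. For a symmetric A this equals A[2,3] + A[3,2] = 2·A[2,3].
So A[2,3] = 0/2 = 0.

0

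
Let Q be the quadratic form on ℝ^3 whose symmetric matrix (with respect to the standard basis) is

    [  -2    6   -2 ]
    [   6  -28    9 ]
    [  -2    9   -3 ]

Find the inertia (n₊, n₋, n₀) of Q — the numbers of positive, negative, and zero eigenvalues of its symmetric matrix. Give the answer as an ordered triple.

(0, 3, 0)

Row-reducing A symmetrically gives the diagonal entries -2, -10, -1/10.
So there are 3 negative pivots.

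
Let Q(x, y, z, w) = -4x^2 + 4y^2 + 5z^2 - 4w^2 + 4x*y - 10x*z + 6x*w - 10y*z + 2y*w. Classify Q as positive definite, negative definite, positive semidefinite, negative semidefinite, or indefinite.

The associated matrix is A = [[-4, 2, -5, 3], [2, 4, -5, 1], [-5, -5, 5, 0], [3, 1, 0, -4]].
Congruent diagonalization of A (simultaneous row and column reduction) yields pivots -4, 5, 0, -3.
That gives 1 positive, 2 negative, 1 zero pivots.
Hence Q is indefinite.

indefinite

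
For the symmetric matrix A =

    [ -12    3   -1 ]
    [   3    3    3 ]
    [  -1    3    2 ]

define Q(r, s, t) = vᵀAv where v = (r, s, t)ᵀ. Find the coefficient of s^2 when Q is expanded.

3

The coefficient of s^2 is the diagonal entry A[2,2] = 3.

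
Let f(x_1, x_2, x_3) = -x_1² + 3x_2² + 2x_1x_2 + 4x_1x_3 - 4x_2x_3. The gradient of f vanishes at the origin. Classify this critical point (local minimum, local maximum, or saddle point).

The Hessian at the origin is H = [[-2, 2, 4], [2, 6, -4], [4, -4, 0]].
Congruent diagonalization of H (simultaneous row and column reduction) yields pivots -2, 8, 8.
So there are 2 positive, 1 negative pivots.
H is indefinite, so the origin is a saddle point.

saddle point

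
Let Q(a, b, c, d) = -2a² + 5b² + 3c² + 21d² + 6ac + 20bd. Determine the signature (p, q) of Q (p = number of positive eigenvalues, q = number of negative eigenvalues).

(3, 1)

The associated matrix is A = [[-2, 0, 3, 0], [0, 5, 0, 10], [3, 0, 3, 0], [0, 10, 0, 21]].
Symmetric row and column elimination reduces A to a congruent diagonal form with pivots -2, 5, 15/2, 1.
That gives 3 positive, 1 negative pivots.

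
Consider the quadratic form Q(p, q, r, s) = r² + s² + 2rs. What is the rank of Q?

The associated matrix is A = [[0, 0, 0, 0], [0, 0, 0, 0], [0, 0, 1, 1], [0, 0, 1, 1]].
Applying the same elementary operations to the rows and columns of A produces a congruent diagonal matrix with entries 0, 0, 1, 0.
Counting signs: 1 positive, 3 zero.
The rank is the number of nonzero pivots: 1.

1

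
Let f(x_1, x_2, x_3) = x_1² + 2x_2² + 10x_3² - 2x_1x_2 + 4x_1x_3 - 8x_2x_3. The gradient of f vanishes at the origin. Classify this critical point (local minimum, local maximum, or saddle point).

local minimum

The Hessian at the origin is H = [[2, -2, 4], [-2, 4, -8], [4, -8, 20]].
An LDLᵀ factorisation of H has diagonal entries 2, 2, 4.
Counting signs: 3 positive.
H is positive definite, so the origin is a strict local minimum.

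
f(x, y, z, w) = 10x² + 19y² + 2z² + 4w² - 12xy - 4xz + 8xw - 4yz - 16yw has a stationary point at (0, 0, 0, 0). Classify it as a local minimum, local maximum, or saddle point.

local minimum

The Hessian at the origin is H = [[20, -12, -4, 8], [-12, 38, -4, -16], [-4, -4, 4, 0], [8, -16, 0, 8]].
An LDLᵀ factorisation of H has diagonal entries 20, 154/5, 144/77, 4/9.
Counting signs: 4 positive.
H is positive definite, so the origin is a strict local minimum.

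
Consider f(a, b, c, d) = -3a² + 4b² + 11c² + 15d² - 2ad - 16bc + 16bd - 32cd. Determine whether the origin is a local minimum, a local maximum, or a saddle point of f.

saddle point

The Hessian at the origin is H = [[-6, 0, 0, -2], [0, 8, -16, 16], [0, -16, 22, -32], [-2, 16, -32, 30]].
Row-reducing H symmetrically gives the diagonal entries -6, 8, -10, -4/3.
Counting signs: 1 positive, 3 negative.
H is indefinite, so the origin is a saddle point.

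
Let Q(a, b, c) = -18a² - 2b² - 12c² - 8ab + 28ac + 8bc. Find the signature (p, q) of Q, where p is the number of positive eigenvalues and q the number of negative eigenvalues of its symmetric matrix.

(0, 3)

The associated matrix is A = [[-18, -4, 14], [-4, -2, 4], [14, 4, -12]].
Symmetric row and column elimination reduces A to a congruent diagonal form with pivots -18, -10/9, -2/5.
So there are 3 negative pivots.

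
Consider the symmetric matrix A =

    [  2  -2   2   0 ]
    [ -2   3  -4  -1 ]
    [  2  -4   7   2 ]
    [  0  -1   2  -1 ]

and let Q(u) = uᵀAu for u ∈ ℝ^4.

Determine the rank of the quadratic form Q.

Row-reducing A symmetrically gives the diagonal entries 2, 1, 1, -2.
So there are 3 positive, 1 negative pivots.
The rank is the number of nonzero pivots: 4.

4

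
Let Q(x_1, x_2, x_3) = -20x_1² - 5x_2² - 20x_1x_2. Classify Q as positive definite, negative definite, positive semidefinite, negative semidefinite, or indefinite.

negative semidefinite

Write A = [[-20, -10, 0], [-10, -5, 0], [0, 0, 0]].
Congruent diagonalization of A (simultaneous row and column reduction) yields pivots -20, 0, 0.
So there are 1 negative, 2 zero pivots.
Hence Q is negative semidefinite.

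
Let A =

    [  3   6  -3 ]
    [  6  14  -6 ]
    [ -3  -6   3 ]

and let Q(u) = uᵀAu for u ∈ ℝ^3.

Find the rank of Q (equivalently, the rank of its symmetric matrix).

2

Row-reducing A symmetrically gives the diagonal entries 3, 2, 0.
That gives 2 positive, 1 zero pivots.
The rank is the number of nonzero pivots: 2.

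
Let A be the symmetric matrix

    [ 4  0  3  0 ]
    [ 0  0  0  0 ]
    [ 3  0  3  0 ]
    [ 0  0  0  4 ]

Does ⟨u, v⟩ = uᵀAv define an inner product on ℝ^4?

no

Row-reducing A symmetrically gives the diagonal entries 4, 0, 3/4, 4.
That gives 3 positive, 1 zero pivots.
Hence Q is positive semidefinite.
⟨·,·⟩ is an inner product exactly when A is positive definite.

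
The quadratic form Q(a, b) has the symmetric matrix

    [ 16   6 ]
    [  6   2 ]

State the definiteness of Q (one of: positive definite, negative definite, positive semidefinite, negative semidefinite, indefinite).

For the 2×2 matrix [[16, 6], [6, 2]]: det = 16·2 − (6)² = -4, trace = 18.
det < 0 so the eigenvalues have opposite signs; the form is indefinite.

indefinite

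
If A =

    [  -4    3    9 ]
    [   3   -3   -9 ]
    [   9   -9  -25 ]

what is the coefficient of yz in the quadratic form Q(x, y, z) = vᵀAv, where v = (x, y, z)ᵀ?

-18

The coefficient of yz is A[2,3] + A[3,2] = 2·(-9) = -18.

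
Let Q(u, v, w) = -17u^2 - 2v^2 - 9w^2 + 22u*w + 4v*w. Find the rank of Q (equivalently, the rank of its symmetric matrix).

Write A = [[-17, 0, 11], [0, -2, 2], [11, 2, -9]].
Congruent diagonalization of A (simultaneous row and column reduction) yields pivots -17, -2, 2/17.
That gives 1 positive, 2 negative pivots.
The rank is the number of nonzero pivots: 3.

3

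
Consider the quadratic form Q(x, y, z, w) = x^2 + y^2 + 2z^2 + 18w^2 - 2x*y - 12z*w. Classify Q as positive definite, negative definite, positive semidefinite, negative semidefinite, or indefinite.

The associated matrix is A = [[1, -1, 0, 0], [-1, 1, 0, 0], [0, 0, 2, -6], [0, 0, -6, 18]].
Row-reducing A symmetrically gives the diagonal entries 1, 0, 2, 0.
So there are 2 positive, 2 zero pivots.
Hence Q is positive semidefinite.

positive semidefinite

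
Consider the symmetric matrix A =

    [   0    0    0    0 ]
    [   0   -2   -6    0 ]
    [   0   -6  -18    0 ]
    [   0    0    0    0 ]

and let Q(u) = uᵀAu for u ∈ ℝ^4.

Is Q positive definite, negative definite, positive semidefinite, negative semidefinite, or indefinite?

Congruent diagonalization of A (simultaneous row and column reduction) yields pivots 0, -2, 0, 0.
So there are 1 negative, 3 zero pivots.
Hence Q is negative semidefinite.

negative semidefinite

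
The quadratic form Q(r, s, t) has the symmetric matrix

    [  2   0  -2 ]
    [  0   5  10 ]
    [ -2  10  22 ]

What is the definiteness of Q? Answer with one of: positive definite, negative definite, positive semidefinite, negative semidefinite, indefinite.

Applying the same elementary operations to the rows and columns of A produces a congruent diagonal matrix with entries 2, 5, 0.
So there are 2 positive, 1 zero pivots.
Hence Q is positive semidefinite.

positive semidefinite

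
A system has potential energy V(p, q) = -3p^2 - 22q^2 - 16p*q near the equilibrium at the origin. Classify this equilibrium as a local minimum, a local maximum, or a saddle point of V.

local maximum

The Hessian at the origin is H = [[-6, -16], [-16, -44]].
det H = -6·-44 − (-16)² = 8 > 0 and H[1,1] = -6 < 0, so H is negative definite.
Therefore the origin is a local maximum.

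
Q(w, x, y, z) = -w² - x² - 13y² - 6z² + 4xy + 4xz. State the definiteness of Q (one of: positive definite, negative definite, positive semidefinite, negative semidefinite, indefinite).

Write A = [[-1, 0, 0, 0], [0, -1, 2, 2], [0, 2, -13, 0], [0, 2, 0, -6]].
Congruent diagonalization of A (simultaneous row and column reduction) yields pivots -1, -1, -9, -2/9.
So there are 4 negative pivots.
Hence Q is negative definite.

negative definite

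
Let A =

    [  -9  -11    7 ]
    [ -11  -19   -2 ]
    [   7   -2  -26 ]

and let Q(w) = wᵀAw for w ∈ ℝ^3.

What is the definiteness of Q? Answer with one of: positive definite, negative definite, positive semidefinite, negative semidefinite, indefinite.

Leading principal minors: Δ_1 = -9, Δ_2 = 50, Δ_3 = -25.
The signs alternate starting with Δ_1 < 0, so by Sylvester's criterion Q is negative definite.

negative definite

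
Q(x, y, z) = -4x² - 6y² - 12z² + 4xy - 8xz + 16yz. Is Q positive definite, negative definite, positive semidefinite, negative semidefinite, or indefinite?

The symmetric matrix of Q is A = [[-4, 2, -4], [2, -6, 8], [-4, 8, -12]].
Leading principal minors: Δ_1 = -4, Δ_2 = 20, Δ_3 = -16.
The signs alternate starting with Δ_1 < 0, so by Sylvester's criterion Q is negative definite.

negative definite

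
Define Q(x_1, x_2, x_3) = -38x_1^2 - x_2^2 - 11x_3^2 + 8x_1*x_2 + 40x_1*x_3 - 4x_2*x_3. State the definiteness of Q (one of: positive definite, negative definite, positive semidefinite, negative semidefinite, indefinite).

negative definite

The symmetric matrix is A = [[-38, 4, 20], [4, -1, -2], [20, -2, -11]].
Applying the same elementary operations to the rows and columns of A produces a congruent diagonal matrix with entries -38, -11/19, -5/11.
That gives 3 negative pivots.
Hence Q is negative definite.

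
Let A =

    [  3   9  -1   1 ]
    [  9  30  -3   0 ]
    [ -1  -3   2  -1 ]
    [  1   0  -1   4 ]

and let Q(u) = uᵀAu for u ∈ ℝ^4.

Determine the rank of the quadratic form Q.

4

An LDLᵀ factorisation of A has diagonal entries 3, 3, 5/3, 2/5.
Counting signs: 4 positive.
The rank is the number of nonzero pivots: 4.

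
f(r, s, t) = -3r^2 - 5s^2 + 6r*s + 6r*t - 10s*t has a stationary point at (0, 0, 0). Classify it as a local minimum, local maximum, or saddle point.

saddle point

The Hessian at the origin is H = [[-6, 6, 6], [6, -10, -10], [6, -10, 0]].
Symmetric row and column elimination reduces H to a congruent diagonal form with pivots -6, -4, 10.
So there are 1 positive, 2 negative pivots.
H is indefinite, so the origin is a saddle point.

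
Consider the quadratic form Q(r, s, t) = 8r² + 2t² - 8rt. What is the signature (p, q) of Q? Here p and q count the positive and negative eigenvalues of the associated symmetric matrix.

(1, 0)

The associated matrix is A = [[8, 0, -4], [0, 0, 0], [-4, 0, 2]].
Row-reducing A symmetrically gives the diagonal entries 8, 0, 0.
Counting signs: 1 positive, 2 zero.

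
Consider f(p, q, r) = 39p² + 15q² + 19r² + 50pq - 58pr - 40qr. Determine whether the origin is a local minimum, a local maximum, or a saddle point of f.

The Hessian at the origin is H = [[78, 50, -58], [50, 30, -40], [-58, -40, 38]].
Row-reducing H symmetrically gives the diagonal entries 78, -80/39, -5/4.
Counting signs: 1 positive, 2 negative.
H is indefinite, so the origin is a saddle point.

saddle point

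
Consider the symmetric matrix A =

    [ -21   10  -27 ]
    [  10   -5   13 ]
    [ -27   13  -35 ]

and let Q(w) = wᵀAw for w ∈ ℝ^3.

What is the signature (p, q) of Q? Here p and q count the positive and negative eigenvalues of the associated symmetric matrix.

Symmetric row and column elimination reduces A to a congruent diagonal form with pivots -21, -5/21, -1/5.
Counting signs: 3 negative.

(0, 3)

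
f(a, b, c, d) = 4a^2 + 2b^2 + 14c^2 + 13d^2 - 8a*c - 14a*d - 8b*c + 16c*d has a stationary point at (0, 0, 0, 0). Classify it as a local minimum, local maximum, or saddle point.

The Hessian at the origin is H = [[8, 0, -8, -14], [0, 4, -8, 0], [-8, -8, 28, 16], [-14, 0, 16, 26]].
Applying the same elementary operations to the rows and columns of H produces a congruent diagonal matrix with entries 8, 4, 4, 1/2.
So there are 4 positive pivots.
H is positive definite, so the origin is a strict local minimum.

local minimum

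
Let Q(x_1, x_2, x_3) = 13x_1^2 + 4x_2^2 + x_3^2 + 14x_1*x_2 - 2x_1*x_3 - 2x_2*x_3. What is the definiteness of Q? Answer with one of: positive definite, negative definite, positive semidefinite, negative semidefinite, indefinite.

positive semidefinite

The associated matrix is A = [[13, 7, -1], [7, 4, -1], [-1, -1, 1]].
Symmetric row and column elimination reduces A to a congruent diagonal form with pivots 13, 3/13, 0.
Counting signs: 2 positive, 1 zero.
Hence Q is positive semidefinite.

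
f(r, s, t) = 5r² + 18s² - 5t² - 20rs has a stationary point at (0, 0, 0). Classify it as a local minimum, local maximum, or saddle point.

saddle point

The Hessian at the origin is H = [[10, -20, 0], [-20, 36, 0], [0, 0, -10]].
Applying the same elementary operations to the rows and columns of H produces a congruent diagonal matrix with entries 10, -4, -10.
So there are 1 positive, 2 negative pivots.
H is indefinite, so the origin is a saddle point.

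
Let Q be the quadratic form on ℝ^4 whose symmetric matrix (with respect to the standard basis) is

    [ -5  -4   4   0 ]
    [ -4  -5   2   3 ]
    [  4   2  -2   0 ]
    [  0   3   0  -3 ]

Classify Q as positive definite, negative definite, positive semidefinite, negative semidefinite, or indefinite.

indefinite

Applying the same elementary operations to the rows and columns of A produces a congruent diagonal matrix with entries -5, -9/5, 2, 0.
That gives 1 positive, 2 negative, 1 zero pivots.
Hence Q is indefinite.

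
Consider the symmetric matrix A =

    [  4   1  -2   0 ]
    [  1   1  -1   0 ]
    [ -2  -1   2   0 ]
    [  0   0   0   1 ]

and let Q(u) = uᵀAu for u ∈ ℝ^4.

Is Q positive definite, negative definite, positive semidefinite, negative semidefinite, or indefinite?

positive definite

Leading principal minors: Δ_1 = 4, Δ_2 = 3, Δ_3 = 2, Δ_4 = 2.
All leading principal minors are positive, so by Sylvester's criterion Q is positive definite.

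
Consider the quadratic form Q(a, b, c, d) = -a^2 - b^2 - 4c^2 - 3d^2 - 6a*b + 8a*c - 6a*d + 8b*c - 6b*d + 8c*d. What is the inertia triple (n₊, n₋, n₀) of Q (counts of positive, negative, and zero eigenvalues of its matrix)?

The associated matrix is A = [[-1, -3, 4, -3], [-3, -1, 4, -3], [4, 4, -4, 4], [-3, -3, 4, -3]].
Symmetric row and column elimination reduces A to a congruent diagonal form with pivots -1, 8, 4, 1/2.
So there are 3 positive, 1 negative pivots.

(3, 1, 0)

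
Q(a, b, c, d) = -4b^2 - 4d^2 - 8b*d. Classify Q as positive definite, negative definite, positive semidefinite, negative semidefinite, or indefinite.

negative semidefinite

The associated matrix is A = [[0, 0, 0, 0], [0, -4, 0, -4], [0, 0, 0, 0], [0, -4, 0, -4]].
Row-reducing A symmetrically gives the diagonal entries 0, -4, 0, 0.
Counting signs: 1 negative, 3 zero.
Hence Q is negative semidefinite.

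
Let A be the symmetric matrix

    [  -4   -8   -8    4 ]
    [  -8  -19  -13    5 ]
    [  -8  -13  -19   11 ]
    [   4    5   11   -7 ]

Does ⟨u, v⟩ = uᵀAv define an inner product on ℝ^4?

Symmetric row and column elimination reduces A to a congruent diagonal form with pivots -4, -3, 0, 0.
That gives 2 negative, 2 zero pivots.
Hence Q is negative semidefinite.
⟨·,·⟩ is an inner product exactly when A is positive definite.

no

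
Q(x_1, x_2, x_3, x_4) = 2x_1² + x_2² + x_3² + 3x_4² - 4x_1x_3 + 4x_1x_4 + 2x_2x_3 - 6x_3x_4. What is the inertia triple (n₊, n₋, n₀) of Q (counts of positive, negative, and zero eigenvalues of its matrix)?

(3, 1, 0)

Write A = [[2, 0, -2, 2], [0, 1, 1, 0], [-2, 1, 1, -3], [2, 0, -3, 3]].
An LDLᵀ factorisation of A has diagonal entries 2, 1, -2, 3/2.
So there are 3 positive, 1 negative pivots.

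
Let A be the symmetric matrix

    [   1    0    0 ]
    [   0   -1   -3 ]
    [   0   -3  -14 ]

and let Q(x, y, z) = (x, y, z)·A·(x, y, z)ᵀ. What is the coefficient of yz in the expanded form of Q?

-6

The coefficient of yz is A[2,3] + A[3,2] = 2·(-3) = -6.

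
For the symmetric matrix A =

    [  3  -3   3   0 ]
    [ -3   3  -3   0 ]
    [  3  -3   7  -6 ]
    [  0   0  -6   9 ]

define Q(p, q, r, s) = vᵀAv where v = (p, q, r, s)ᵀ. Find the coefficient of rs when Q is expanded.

-12

The coefficient of rs is A[3,4] + A[4,3] = 2·(-6) = -12.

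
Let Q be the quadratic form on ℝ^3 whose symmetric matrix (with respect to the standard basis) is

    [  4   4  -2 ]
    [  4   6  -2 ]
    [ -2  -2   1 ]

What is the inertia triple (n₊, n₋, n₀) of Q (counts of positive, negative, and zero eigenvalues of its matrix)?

Congruent diagonalization of A (simultaneous row and column reduction) yields pivots 4, 2, 0.
Counting signs: 2 positive, 1 zero.

(2, 0, 1)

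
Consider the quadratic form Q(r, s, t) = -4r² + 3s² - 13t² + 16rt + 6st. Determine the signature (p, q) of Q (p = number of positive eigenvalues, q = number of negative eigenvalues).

(1, 1)

Write A = [[-4, 0, 8], [0, 3, 3], [8, 3, -13]].
Congruent diagonalization of A (simultaneous row and column reduction) yields pivots -4, 3, 0.
Counting signs: 1 positive, 1 negative, 1 zero.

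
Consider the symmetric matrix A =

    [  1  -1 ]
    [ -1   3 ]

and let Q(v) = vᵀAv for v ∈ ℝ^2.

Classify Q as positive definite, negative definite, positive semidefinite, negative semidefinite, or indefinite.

positive definite

Leading principal minors: Δ_1 = 1, Δ_2 = 2.
All leading principal minors are positive, so by Sylvester's criterion Q is positive definite.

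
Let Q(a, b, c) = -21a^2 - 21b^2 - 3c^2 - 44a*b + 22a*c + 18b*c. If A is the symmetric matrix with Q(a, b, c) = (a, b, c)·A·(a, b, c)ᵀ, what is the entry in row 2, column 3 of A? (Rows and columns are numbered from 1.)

9

The coefficient of b·c in Q is 18. For a symmetric A this equals A[2,3] + A[3,2] = 2·A[2,3].
So A[2,3] = 18/2 = 9.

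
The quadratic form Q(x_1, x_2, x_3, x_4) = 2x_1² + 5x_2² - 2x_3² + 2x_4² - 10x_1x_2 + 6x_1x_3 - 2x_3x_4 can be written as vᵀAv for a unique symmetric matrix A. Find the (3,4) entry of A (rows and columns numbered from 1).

The coefficient of x_3·x_4 in Q is -2. For a symmetric A this equals A[3,4] + A[4,3] = 2·A[3,4].
So A[3,4] = -2/2 = -1.

-1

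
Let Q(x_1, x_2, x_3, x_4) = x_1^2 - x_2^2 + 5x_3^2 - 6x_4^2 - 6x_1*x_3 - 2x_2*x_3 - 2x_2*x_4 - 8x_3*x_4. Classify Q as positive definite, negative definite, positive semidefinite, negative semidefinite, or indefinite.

Write A = [[1, 0, -3, 0], [0, -1, -1, -1], [-3, -1, 5, -4], [0, -1, -4, -6]].
Applying the same elementary operations to the rows and columns of A produces a congruent diagonal matrix with entries 1, -1, -3, -2.
That gives 1 positive, 3 negative pivots.
Hence Q is indefinite.

indefinite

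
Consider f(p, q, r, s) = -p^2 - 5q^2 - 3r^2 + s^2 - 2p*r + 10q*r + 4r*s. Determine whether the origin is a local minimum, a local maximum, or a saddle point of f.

The Hessian at the origin is H = [[-2, 0, -2, 0], [0, -10, 10, 0], [-2, 10, -6, 4], [0, 0, 4, 2]].
Congruent diagonalization of H (simultaneous row and column reduction) yields pivots -2, -10, 6, -2/3.
Counting signs: 1 positive, 3 negative.
H is indefinite, so the origin is a saddle point.

saddle point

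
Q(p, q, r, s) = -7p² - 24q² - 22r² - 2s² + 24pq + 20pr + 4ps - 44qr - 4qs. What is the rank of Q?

3

The associated matrix is A = [[-7, 12, 10, 2], [12, -24, -22, -2], [10, -22, -22, 0], [2, -2, 0, -2]].
Congruent diagonalization of A (simultaneous row and column reduction) yields pivots -7, -24/7, -5/6, 0.
Counting signs: 3 negative, 1 zero.
The rank is the number of nonzero pivots: 3.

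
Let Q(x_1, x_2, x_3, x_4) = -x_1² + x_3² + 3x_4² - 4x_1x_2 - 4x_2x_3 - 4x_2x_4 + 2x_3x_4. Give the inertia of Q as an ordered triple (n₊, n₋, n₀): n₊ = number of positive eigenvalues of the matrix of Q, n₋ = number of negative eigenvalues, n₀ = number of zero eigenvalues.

(2, 1, 1)

The symmetric matrix is A = [[-1, -2, 0, 0], [-2, 0, -2, -2], [0, -2, 1, 1], [0, -2, 1, 3]].
Symmetric row and column elimination reduces A to a congruent diagonal form with pivots -1, 4, 0, 2.
Counting signs: 2 positive, 1 negative, 1 zero.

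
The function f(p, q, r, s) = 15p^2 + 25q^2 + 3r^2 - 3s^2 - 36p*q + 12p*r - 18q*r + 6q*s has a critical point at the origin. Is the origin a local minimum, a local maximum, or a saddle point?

saddle point

The Hessian at the origin is H = [[30, -36, 12, 0], [-36, 50, -18, 6], [12, -18, 6, 0], [0, 6, 0, -6]].
Congruent diagonalization of H (simultaneous row and column reduction) yields pivots 30, 34/5, -12/17, 3.
That gives 3 positive, 1 negative pivots.
H is indefinite, so the origin is a saddle point.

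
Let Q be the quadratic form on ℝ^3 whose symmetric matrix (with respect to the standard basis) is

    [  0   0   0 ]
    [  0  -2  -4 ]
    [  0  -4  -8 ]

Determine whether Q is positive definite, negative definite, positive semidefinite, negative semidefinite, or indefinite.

Applying the same elementary operations to the rows and columns of A produces a congruent diagonal matrix with entries 0, -2, 0.
So there are 1 negative, 2 zero pivots.
Hence Q is negative semidefinite.

negative semidefinite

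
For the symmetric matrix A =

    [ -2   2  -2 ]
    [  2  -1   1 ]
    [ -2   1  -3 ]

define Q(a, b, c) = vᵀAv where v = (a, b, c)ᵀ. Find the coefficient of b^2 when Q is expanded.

-1

The coefficient of b^2 is the diagonal entry A[2,2] = -1.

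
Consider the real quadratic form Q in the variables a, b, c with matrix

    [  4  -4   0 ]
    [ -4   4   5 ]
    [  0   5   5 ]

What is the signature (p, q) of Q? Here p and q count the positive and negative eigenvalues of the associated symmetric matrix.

By Sylvester's law of inertia any congruent diagonalization of A has 2 positive, 1 negative and 0 zero entries.

(2, 1)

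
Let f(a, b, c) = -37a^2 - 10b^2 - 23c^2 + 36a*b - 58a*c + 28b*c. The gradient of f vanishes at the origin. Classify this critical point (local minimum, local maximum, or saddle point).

The Hessian at the origin is H = [[-74, 36, -58], [36, -20, 28], [-58, 28, -46]].
Row-reducing H symmetrically gives the diagonal entries -74, -92/37, -12/23.
So there are 3 negative pivots.
H is negative definite, so the origin is a strict local maximum.

local maximum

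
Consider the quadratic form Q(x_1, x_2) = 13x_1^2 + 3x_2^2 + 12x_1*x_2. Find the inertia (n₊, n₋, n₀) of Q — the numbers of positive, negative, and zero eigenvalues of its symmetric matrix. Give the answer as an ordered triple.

(2, 0, 0)

The associated matrix is A = [[13, 6], [6, 3]].
Row-reducing A symmetrically gives the diagonal entries 13, 3/13.
So there are 2 positive pivots.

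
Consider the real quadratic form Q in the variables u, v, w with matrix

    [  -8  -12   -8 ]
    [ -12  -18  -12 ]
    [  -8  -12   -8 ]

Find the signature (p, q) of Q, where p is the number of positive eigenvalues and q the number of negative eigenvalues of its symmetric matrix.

Applying the same elementary operations to the rows and columns of A produces a congruent diagonal matrix with entries -8, 0, 0.
Counting signs: 1 negative, 2 zero.

(0, 1)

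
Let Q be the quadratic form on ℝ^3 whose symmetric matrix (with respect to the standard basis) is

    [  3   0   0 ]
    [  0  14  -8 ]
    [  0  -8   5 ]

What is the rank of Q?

3

Symmetric row and column elimination reduces A to a congruent diagonal form with pivots 3, 14, 3/7.
So there are 3 positive pivots.
The rank is the number of nonzero pivots: 3.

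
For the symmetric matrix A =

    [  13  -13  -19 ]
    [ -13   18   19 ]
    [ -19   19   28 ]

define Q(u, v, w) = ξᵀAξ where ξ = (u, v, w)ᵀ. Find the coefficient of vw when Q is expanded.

38

The coefficient of vw is A[2,3] + A[3,2] = 2·19 = 38.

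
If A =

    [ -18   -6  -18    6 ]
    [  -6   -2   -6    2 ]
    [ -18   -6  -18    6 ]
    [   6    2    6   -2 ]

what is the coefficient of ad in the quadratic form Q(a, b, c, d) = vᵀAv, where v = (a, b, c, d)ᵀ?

The coefficient of ad is A[1,4] + A[4,1] = 2·6 = 12.

12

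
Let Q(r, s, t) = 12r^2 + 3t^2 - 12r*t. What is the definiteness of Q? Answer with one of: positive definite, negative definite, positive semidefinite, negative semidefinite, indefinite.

The associated matrix is A = [[12, 0, -6], [0, 0, 0], [-6, 0, 3]].
Applying the same elementary operations to the rows and columns of A produces a congruent diagonal matrix with entries 12, 0, 0.
Counting signs: 1 positive, 2 zero.
Hence Q is positive semidefinite.

positive semidefinite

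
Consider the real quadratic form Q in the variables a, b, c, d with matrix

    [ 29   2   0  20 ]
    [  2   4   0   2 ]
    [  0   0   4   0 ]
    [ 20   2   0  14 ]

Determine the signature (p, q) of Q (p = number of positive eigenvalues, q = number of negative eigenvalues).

(4, 0)

Congruent diagonalization of A (simultaneous row and column reduction) yields pivots 29, 112/29, 4, 3/28.
That gives 4 positive pivots.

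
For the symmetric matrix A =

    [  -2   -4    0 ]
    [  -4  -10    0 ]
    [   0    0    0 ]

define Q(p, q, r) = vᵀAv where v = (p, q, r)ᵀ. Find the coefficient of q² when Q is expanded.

The coefficient of q² is the diagonal entry A[2,2] = -10.

-10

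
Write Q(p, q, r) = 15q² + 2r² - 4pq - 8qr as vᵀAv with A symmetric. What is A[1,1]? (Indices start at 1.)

The coefficient of p² in Q is 0, and that is exactly A[1,1].

0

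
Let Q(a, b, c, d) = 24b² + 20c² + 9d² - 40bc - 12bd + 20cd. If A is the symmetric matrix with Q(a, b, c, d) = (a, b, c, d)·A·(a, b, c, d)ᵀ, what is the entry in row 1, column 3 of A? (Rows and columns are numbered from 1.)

0

The coefficient of a·c in Q is 0. For a symmetric A this equals A[1,3] + A[3,1] = 2·A[1,3].
So A[1,3] = 0/2 = 0.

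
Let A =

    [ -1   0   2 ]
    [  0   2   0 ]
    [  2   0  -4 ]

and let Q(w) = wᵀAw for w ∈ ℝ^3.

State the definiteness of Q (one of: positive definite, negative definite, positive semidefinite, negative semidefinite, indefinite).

Congruent diagonalization of A (simultaneous row and column reduction) yields pivots -1, 2, 0.
So there are 1 positive, 1 negative, 1 zero pivots.
Hence Q is indefinite.

indefinite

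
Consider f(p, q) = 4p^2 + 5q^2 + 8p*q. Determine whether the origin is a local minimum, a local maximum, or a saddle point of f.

The Hessian at the origin is H = [[8, 8], [8, 10]].
det H = 8·10 − (8)² = 16 > 0 and H[1,1] = 8 > 0, so H is positive definite.
Therefore the origin is a local minimum.

local minimum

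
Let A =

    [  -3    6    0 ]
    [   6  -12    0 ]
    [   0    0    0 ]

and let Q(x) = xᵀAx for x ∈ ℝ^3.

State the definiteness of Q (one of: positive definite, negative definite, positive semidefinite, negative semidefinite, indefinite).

Symmetric row and column elimination reduces A to a congruent diagonal form with pivots -3, 0, 0.
That gives 1 negative, 2 zero pivots.
Hence Q is negative semidefinite.

negative semidefinite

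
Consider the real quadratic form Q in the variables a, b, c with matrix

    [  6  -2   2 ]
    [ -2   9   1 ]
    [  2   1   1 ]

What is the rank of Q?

Congruent diagonalization of A (simultaneous row and column reduction) yields pivots 6, 25/3, 0.
Counting signs: 2 positive, 1 zero.
The rank is the number of nonzero pivots: 2.

2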